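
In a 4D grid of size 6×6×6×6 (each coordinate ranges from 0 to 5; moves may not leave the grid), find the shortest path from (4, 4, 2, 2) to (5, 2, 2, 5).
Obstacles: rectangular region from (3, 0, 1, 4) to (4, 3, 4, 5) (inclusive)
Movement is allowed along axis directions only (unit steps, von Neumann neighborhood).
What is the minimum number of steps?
6
(one shortest path: (4, 4, 2, 2) → (5, 4, 2, 2) → (5, 3, 2, 2) → (5, 2, 2, 2) → (5, 2, 2, 3) → (5, 2, 2, 4) → (5, 2, 2, 5))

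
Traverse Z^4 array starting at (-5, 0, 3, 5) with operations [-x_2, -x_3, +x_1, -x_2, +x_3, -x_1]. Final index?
(-5, -2, 3, 5)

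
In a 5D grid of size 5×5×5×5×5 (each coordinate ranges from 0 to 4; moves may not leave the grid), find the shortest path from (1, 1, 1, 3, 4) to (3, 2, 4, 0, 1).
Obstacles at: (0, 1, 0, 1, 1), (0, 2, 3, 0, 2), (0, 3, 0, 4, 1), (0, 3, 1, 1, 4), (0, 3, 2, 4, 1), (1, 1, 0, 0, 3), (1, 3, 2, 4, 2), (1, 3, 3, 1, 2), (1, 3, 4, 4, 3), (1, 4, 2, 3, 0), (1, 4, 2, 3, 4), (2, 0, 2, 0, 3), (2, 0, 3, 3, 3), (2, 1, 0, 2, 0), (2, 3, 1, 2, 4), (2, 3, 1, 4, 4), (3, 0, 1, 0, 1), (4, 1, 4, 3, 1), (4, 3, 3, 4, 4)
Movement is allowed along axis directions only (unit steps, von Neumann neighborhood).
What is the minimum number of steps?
12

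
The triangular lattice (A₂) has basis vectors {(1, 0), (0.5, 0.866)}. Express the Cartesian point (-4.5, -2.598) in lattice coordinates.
-3b₁ - 3b₂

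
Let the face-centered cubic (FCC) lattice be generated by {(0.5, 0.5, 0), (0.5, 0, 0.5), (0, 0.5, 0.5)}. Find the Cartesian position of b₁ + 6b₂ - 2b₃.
(3.5, -0.5, 2)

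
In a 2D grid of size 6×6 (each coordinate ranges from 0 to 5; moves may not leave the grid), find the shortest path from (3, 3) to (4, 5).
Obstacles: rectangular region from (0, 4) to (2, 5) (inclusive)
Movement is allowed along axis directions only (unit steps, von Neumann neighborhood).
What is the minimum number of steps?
3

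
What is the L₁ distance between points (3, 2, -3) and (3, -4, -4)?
7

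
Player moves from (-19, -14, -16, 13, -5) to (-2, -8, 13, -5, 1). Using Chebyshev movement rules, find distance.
29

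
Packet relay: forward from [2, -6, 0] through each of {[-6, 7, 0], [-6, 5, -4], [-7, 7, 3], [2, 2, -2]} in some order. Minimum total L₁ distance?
33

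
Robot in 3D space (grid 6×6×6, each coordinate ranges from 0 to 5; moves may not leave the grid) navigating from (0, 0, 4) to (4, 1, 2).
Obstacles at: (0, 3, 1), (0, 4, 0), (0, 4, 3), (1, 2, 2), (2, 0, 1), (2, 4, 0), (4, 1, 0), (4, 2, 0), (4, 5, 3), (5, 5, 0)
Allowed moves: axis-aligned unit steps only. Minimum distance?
7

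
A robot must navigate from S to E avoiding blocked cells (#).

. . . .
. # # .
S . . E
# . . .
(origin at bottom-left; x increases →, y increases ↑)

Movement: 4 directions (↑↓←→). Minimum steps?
3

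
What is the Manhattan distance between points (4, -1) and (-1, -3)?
7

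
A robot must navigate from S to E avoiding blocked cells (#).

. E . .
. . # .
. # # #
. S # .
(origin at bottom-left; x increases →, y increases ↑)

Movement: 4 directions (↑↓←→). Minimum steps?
5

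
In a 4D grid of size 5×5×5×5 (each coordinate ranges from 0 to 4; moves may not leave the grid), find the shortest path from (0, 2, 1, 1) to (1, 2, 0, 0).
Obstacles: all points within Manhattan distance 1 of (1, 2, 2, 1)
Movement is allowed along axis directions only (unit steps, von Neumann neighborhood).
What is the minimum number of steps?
3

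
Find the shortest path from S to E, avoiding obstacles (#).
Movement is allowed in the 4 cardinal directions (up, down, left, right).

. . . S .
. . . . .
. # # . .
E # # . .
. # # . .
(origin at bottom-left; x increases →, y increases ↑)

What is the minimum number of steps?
6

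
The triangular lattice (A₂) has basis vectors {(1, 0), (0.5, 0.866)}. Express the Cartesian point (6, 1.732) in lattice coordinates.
5b₁ + 2b₂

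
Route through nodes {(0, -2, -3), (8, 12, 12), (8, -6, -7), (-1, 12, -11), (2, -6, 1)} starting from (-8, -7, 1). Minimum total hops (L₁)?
96
(one optimal route: (-8, -7, 1) → (2, -6, 1) → (8, -6, -7) → (0, -2, -3) → (-1, 12, -11) → (8, 12, 12))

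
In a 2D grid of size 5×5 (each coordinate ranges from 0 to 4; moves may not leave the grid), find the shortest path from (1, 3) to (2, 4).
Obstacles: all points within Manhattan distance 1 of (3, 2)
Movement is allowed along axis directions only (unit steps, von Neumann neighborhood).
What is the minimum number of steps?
2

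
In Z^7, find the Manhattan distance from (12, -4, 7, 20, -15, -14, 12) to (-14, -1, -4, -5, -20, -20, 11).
77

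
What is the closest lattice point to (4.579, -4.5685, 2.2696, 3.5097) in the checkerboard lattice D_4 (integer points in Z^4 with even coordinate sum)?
(5, -5, 2, 4)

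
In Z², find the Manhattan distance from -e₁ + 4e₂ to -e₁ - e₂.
5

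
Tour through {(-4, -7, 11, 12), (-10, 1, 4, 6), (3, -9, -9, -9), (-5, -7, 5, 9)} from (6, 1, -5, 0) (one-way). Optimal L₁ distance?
103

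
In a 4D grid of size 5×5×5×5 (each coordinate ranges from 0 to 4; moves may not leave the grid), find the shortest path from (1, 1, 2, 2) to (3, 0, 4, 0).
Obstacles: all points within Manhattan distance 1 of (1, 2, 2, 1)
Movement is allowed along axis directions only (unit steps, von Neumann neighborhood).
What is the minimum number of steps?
7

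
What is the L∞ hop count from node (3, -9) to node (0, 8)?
17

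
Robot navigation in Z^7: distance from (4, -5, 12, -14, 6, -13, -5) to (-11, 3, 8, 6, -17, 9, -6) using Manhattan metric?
93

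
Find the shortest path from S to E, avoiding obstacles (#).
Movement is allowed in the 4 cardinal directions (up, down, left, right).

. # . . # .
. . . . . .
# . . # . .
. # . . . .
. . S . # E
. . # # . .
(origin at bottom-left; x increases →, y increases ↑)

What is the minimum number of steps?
5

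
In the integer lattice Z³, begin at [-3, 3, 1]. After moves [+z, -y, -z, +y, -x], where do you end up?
(-4, 3, 1)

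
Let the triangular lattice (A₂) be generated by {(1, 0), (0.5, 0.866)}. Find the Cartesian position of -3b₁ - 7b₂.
(-6.5, -6.062)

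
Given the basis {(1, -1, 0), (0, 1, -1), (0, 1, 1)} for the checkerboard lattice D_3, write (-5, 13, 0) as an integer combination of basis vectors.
-5b₁ + 4b₂ + 4b₃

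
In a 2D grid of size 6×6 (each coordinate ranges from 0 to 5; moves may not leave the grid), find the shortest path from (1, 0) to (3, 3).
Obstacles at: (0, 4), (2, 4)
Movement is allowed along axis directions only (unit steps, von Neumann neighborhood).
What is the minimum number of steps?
5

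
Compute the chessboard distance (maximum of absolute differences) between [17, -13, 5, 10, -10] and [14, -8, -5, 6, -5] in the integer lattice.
10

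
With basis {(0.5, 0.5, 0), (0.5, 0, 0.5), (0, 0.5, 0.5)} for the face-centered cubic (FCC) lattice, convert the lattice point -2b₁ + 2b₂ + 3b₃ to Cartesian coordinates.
(0, 0.5, 2.5)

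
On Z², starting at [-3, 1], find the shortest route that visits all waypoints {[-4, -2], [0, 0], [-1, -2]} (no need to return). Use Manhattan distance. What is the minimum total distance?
10
(one optimal route: (-3, 1) → (-4, -2) → (-1, -2) → (0, 0))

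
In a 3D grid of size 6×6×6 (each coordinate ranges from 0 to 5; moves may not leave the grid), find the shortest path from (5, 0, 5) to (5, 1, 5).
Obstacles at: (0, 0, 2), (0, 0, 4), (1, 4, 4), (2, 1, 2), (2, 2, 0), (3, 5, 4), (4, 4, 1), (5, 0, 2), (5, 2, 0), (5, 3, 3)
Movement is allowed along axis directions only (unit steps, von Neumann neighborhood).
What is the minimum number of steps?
1
(one shortest path: (5, 0, 5) → (5, 1, 5))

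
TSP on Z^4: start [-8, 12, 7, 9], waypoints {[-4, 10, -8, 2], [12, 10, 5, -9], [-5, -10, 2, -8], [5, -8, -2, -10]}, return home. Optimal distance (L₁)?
162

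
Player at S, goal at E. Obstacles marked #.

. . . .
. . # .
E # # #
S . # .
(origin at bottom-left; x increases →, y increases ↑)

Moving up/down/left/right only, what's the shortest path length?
1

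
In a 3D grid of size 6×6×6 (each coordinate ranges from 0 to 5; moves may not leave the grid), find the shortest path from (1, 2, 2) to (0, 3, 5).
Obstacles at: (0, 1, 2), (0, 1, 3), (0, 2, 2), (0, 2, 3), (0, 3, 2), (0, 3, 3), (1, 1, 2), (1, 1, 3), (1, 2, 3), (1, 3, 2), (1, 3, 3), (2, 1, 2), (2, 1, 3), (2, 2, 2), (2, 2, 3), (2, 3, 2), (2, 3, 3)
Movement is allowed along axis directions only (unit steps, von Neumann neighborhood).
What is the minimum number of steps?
9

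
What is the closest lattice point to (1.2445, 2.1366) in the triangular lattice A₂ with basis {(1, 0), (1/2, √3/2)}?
(1, 1.732)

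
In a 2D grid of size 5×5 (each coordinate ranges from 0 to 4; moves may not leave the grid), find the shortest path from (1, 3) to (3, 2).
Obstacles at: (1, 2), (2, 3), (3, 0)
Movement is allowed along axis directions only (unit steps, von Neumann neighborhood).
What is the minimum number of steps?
5
(one shortest path: (1, 3) → (1, 4) → (2, 4) → (3, 4) → (3, 3) → (3, 2))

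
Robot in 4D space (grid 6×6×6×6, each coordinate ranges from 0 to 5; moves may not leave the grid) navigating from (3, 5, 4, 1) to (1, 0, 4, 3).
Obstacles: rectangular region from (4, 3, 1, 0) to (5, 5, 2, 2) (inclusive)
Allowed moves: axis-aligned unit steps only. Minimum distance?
9
(one shortest path: (3, 5, 4, 1) → (2, 5, 4, 1) → (1, 5, 4, 1) → (1, 4, 4, 1) → (1, 3, 4, 1) → (1, 2, 4, 1) → (1, 1, 4, 1) → (1, 0, 4, 1) → (1, 0, 4, 2) → (1, 0, 4, 3))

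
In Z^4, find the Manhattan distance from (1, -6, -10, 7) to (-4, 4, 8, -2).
42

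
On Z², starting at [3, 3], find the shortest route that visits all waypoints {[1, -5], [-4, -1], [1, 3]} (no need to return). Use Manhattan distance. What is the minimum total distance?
19
(one optimal route: (3, 3) → (1, 3) → (1, -5) → (-4, -1))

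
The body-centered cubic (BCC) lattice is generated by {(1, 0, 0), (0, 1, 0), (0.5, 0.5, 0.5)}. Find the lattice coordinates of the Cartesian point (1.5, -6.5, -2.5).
4b₁ - 4b₂ - 5b₃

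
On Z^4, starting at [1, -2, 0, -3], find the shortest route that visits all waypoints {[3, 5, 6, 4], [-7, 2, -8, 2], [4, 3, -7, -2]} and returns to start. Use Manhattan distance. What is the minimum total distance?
84
(one optimal route: (1, -2, 0, -3) → (3, 5, 6, 4) → (-7, 2, -8, 2) → (4, 3, -7, -2) → (1, -2, 0, -3))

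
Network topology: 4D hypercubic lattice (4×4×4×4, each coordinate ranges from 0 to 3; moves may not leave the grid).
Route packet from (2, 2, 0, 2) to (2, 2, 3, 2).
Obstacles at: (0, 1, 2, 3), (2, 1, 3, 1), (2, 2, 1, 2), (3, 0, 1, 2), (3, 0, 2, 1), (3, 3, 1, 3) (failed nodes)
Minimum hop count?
5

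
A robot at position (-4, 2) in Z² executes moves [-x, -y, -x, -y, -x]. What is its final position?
(-7, 0)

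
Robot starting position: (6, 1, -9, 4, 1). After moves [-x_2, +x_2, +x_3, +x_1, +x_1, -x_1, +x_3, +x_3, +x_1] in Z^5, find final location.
(8, 1, -6, 4, 1)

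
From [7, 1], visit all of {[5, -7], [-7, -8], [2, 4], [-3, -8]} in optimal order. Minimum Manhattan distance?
35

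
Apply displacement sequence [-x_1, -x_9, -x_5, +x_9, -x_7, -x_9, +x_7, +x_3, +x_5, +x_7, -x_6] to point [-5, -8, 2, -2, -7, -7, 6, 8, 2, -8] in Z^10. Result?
(-6, -8, 3, -2, -7, -8, 7, 8, 1, -8)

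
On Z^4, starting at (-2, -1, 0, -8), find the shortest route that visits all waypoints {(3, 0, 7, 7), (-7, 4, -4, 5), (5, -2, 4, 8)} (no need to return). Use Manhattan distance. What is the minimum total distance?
62
(one optimal route: (-2, -1, 0, -8) → (-7, 4, -4, 5) → (3, 0, 7, 7) → (5, -2, 4, 8))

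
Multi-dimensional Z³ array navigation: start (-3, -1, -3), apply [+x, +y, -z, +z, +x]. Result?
(-1, 0, -3)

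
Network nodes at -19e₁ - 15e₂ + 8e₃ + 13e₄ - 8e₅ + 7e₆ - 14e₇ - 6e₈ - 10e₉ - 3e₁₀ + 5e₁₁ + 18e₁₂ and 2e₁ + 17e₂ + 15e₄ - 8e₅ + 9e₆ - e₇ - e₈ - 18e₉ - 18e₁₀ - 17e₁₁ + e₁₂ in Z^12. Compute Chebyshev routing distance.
32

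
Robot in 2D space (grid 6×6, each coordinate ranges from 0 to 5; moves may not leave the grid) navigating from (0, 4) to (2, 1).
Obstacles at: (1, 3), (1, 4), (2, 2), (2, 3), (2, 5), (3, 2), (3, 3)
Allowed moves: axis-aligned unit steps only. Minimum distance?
5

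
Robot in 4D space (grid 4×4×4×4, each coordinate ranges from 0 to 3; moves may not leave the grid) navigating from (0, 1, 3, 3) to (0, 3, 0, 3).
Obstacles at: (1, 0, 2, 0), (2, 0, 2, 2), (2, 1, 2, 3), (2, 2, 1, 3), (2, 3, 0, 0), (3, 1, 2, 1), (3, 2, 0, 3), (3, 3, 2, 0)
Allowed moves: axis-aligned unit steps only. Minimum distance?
5
(one shortest path: (0, 1, 3, 3) → (0, 2, 3, 3) → (0, 3, 3, 3) → (0, 3, 2, 3) → (0, 3, 1, 3) → (0, 3, 0, 3))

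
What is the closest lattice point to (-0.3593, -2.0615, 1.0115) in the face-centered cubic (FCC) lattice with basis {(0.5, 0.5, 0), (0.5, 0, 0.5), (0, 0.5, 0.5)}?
(0, -2, 1)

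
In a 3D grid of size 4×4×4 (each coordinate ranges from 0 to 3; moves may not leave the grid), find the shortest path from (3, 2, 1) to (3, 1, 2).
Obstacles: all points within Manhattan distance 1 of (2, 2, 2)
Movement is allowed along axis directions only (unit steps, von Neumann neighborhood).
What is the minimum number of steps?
2
(one shortest path: (3, 2, 1) → (3, 1, 1) → (3, 1, 2))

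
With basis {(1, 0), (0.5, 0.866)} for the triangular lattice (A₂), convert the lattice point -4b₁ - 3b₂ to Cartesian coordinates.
(-5.5, -2.598)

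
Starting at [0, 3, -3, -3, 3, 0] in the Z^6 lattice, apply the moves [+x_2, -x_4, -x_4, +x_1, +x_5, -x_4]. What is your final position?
(1, 4, -3, -6, 4, 0)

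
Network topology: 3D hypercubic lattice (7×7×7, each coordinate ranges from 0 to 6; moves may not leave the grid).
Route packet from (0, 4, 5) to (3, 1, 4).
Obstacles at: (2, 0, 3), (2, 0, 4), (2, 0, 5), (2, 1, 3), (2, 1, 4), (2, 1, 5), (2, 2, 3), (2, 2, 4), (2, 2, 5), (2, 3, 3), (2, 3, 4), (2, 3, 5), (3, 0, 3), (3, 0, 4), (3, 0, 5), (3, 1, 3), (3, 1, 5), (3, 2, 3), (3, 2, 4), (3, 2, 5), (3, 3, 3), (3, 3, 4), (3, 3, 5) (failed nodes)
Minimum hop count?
9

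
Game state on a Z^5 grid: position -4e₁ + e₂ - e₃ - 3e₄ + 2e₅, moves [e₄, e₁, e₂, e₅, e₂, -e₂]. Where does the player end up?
(-3, 2, -1, -2, 3)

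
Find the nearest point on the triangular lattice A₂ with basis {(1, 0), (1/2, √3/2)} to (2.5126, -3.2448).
(3, -3.464)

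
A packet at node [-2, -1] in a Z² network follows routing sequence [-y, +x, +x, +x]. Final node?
(1, -2)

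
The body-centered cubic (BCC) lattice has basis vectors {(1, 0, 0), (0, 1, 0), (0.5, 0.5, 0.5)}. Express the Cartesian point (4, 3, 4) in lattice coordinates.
-b₂ + 8b₃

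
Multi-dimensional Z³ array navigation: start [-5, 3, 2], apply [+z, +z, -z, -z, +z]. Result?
(-5, 3, 3)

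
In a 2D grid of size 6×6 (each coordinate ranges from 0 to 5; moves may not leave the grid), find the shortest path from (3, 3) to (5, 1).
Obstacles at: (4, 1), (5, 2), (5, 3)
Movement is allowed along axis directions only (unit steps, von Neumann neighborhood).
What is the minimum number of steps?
6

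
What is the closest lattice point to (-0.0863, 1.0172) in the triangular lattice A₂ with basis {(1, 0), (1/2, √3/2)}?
(-0.5, 0.866)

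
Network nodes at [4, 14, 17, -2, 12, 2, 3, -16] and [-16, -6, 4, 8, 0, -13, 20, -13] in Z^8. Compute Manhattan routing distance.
110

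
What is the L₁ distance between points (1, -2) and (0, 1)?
4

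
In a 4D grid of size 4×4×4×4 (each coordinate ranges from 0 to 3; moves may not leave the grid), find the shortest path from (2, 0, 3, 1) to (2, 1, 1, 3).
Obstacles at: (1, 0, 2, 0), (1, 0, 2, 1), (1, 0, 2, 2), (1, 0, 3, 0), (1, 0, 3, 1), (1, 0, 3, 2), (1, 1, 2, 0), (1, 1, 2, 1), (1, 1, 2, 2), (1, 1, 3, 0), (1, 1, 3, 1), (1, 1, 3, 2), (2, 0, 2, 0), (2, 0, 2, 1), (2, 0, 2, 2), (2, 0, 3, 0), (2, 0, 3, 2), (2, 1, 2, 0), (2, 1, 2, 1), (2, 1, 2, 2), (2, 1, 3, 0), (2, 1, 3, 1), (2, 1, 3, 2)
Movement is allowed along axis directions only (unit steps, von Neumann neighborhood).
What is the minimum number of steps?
7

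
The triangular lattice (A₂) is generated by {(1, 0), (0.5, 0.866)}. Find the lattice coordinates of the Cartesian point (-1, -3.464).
b₁ - 4b₂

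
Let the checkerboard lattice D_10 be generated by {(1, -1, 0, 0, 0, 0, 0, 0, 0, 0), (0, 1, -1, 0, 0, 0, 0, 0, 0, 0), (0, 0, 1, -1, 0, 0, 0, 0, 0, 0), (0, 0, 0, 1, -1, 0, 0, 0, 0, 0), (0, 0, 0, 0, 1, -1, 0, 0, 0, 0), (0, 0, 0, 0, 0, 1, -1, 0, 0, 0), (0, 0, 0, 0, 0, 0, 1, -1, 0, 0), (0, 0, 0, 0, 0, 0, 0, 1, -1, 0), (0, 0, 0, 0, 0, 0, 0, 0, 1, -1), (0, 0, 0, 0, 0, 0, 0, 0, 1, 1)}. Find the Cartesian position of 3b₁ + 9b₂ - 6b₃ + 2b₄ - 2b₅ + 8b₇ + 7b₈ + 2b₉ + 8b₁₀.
(3, 6, -15, 8, -4, 2, 8, -1, 3, 6)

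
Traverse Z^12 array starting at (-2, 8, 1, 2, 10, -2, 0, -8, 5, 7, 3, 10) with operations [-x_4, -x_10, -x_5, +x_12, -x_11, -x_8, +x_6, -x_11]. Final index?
(-2, 8, 1, 1, 9, -1, 0, -9, 5, 6, 1, 11)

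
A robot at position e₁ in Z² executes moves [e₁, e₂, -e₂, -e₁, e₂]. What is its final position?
(1, 1)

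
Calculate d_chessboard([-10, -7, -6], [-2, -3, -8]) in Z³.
8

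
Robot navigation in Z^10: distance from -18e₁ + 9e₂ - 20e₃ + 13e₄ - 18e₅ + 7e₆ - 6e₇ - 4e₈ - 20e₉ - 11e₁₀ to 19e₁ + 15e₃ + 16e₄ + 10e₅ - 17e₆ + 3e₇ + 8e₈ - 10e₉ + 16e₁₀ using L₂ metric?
71.4003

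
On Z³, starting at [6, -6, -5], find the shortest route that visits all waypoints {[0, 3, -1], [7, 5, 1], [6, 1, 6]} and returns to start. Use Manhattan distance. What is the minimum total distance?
58
(one optimal route: (6, -6, -5) → (0, 3, -1) → (7, 5, 1) → (6, 1, 6) → (6, -6, -5))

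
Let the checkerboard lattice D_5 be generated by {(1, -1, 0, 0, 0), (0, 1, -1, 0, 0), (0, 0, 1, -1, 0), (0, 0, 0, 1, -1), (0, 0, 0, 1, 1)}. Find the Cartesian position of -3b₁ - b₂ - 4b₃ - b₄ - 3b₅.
(-3, 2, -3, 0, -2)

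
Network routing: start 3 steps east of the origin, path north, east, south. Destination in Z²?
(4, 0)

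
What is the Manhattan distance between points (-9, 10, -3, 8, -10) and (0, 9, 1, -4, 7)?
43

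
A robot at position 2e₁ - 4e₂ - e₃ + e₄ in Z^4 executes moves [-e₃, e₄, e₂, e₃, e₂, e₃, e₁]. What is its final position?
(3, -2, 0, 2)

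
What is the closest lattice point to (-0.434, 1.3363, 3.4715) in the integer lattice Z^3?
(0, 1, 3)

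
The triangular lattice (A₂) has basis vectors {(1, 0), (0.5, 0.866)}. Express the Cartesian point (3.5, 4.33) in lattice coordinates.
b₁ + 5b₂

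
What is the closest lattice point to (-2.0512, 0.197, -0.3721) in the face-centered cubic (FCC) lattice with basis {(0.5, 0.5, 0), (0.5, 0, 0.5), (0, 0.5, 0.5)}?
(-2, 0.5, -0.5)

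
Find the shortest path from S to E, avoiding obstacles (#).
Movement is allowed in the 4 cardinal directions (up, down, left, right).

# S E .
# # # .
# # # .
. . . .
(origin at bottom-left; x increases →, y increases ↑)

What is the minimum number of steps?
1
(one shortest path: (1, 3) → (2, 3))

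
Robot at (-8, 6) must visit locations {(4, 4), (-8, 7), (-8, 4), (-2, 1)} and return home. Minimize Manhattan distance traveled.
36
(one optimal route: (-8, 6) → (4, 4) → (-2, 1) → (-8, 4) → (-8, 7) → (-8, 6))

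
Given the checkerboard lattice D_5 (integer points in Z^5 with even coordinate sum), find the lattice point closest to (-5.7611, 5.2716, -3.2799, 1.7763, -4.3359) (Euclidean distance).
(-6, 5, -3, 2, -4)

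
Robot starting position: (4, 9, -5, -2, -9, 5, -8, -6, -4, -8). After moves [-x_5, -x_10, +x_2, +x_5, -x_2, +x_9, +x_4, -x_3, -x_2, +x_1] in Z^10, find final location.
(5, 8, -6, -1, -9, 5, -8, -6, -3, -9)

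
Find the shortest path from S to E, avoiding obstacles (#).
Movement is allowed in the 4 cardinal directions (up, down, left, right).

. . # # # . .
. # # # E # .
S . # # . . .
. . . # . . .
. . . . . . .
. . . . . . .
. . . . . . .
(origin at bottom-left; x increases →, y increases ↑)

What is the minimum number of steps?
9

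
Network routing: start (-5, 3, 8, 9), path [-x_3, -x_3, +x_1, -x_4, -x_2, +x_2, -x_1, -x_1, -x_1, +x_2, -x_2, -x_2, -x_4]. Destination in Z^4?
(-7, 2, 6, 7)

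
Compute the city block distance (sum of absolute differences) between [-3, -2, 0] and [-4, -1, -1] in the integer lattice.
3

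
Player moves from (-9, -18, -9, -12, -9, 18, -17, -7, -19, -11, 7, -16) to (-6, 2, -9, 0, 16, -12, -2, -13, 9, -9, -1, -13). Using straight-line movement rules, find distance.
56.5685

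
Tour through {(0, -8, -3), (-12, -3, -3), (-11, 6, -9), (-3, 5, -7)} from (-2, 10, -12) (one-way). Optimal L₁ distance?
55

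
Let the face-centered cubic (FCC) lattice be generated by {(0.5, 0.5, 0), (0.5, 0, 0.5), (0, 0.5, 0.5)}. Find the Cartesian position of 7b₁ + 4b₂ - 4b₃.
(5.5, 1.5, 0)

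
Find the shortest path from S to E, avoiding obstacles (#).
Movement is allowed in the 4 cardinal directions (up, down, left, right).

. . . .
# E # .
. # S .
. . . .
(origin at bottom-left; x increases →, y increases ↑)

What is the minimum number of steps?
6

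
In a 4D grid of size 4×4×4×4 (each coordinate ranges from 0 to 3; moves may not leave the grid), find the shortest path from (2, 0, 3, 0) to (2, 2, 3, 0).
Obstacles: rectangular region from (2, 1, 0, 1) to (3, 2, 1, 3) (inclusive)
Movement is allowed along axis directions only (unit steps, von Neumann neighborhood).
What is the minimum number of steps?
2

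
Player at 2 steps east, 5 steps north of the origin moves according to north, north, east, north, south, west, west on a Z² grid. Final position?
(1, 7)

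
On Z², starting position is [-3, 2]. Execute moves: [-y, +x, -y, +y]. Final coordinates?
(-2, 1)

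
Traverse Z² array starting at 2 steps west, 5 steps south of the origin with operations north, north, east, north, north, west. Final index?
(-2, -1)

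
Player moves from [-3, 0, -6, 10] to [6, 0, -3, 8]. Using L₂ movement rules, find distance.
9.69536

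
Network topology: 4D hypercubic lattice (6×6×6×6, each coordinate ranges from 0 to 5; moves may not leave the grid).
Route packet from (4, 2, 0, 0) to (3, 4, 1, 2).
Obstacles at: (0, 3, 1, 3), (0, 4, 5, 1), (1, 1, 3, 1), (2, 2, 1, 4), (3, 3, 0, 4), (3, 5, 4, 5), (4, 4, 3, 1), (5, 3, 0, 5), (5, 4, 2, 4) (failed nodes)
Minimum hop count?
6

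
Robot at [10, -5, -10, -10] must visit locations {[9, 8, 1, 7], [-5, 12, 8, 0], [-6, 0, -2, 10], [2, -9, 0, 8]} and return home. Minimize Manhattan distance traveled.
168
(one optimal route: (10, -5, -10, -10) → (9, 8, 1, 7) → (-5, 12, 8, 0) → (-6, 0, -2, 10) → (2, -9, 0, 8) → (10, -5, -10, -10))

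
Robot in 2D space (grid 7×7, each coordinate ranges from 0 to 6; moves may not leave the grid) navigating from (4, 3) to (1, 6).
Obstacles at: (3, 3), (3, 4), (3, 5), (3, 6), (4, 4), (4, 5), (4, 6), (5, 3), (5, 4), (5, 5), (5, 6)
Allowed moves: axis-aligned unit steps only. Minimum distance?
8
(one shortest path: (4, 3) → (4, 2) → (3, 2) → (2, 2) → (1, 2) → (1, 3) → (1, 4) → (1, 5) → (1, 6))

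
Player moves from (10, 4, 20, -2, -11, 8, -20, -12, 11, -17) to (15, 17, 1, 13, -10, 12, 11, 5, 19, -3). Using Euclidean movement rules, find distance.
48.0312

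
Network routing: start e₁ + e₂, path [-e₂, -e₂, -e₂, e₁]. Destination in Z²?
(2, -2)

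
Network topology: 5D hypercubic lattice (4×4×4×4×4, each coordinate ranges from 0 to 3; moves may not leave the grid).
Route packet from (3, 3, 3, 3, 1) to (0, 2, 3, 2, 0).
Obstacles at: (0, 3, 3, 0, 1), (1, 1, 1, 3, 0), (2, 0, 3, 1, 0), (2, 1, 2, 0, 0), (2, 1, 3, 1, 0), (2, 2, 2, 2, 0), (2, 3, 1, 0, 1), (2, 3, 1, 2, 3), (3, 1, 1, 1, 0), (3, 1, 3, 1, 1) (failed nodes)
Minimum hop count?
6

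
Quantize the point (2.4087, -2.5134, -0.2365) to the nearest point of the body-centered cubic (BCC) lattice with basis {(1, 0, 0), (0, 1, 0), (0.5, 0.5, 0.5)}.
(2.5, -2.5, -0.5)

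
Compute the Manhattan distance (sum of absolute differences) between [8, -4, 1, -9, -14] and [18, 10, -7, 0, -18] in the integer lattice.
45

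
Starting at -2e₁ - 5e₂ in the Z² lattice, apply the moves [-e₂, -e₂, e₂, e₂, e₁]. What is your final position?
(-1, -5)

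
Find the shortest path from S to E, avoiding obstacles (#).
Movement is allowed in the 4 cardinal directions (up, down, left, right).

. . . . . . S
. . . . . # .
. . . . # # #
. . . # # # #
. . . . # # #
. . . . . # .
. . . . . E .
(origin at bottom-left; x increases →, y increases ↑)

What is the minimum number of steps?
13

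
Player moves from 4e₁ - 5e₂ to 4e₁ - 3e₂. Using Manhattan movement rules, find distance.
2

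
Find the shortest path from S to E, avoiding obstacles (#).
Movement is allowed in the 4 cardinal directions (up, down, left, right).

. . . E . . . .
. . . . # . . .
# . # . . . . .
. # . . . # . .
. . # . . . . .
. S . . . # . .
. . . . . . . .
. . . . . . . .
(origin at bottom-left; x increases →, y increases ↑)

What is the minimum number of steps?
7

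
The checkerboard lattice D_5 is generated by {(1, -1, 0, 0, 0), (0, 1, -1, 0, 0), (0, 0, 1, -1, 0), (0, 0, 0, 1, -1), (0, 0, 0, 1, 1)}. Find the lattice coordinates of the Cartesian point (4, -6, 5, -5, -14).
4b₁ - 2b₂ + 3b₃ + 6b₄ - 8b₅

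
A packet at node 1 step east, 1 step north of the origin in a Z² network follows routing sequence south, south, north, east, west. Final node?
(1, 0)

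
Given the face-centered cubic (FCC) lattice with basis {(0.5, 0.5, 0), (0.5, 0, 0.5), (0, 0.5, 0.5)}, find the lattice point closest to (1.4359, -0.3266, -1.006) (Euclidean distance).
(1.5, -0.5, -1)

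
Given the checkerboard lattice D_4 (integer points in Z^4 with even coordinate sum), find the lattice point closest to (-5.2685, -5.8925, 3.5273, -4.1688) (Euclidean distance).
(-5, -6, 3, -4)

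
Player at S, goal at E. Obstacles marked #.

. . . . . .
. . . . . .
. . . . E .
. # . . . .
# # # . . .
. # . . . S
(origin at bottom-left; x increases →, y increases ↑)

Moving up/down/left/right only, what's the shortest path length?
4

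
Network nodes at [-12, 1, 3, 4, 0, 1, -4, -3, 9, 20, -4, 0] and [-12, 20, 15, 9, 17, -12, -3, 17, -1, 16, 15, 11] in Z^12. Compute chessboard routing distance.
20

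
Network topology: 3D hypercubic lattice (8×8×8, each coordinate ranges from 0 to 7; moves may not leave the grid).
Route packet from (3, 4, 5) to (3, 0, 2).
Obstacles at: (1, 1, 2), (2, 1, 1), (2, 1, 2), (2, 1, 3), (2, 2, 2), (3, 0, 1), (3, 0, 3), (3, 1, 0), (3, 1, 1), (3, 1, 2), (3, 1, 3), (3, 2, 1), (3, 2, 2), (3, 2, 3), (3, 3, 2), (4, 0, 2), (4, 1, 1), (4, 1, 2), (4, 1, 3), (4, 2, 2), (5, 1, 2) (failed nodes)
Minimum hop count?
9
(one shortest path: (3, 4, 5) → (2, 4, 5) → (2, 3, 5) → (2, 2, 5) → (2, 1, 5) → (2, 0, 5) → (2, 0, 4) → (2, 0, 3) → (2, 0, 2) → (3, 0, 2))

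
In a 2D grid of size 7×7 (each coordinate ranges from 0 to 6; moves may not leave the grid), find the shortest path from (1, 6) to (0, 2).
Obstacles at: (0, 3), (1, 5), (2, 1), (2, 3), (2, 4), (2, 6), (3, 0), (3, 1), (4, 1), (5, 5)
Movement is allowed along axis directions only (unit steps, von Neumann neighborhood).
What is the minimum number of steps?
7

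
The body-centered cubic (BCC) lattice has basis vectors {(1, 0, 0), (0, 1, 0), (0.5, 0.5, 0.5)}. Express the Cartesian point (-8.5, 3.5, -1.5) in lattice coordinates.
-7b₁ + 5b₂ - 3b₃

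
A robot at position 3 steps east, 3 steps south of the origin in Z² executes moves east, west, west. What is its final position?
(2, -3)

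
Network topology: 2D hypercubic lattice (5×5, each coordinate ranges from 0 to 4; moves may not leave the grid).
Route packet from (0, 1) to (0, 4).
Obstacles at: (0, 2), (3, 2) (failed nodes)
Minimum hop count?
5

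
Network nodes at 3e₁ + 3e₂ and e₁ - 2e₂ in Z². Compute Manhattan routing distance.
7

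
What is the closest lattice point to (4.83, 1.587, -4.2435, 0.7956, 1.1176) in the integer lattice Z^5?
(5, 2, -4, 1, 1)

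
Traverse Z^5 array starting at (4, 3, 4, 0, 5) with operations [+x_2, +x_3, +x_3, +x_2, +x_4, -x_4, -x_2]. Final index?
(4, 4, 6, 0, 5)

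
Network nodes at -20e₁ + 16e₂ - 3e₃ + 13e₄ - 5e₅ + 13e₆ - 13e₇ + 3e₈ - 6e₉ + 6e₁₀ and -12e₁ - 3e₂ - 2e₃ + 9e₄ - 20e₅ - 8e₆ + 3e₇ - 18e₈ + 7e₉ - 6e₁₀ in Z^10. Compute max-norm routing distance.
21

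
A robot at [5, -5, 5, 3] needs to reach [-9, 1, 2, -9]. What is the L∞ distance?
14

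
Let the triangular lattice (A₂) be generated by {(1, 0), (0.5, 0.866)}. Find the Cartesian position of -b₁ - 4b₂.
(-3, -3.464)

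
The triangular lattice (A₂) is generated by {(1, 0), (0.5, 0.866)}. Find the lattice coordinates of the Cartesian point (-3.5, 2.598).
-5b₁ + 3b₂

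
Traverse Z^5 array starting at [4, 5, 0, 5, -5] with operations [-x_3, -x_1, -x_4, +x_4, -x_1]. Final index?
(2, 5, -1, 5, -5)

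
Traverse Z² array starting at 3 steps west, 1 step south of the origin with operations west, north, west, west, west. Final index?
(-7, 0)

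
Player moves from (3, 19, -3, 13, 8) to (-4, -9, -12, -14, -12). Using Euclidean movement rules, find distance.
45.1996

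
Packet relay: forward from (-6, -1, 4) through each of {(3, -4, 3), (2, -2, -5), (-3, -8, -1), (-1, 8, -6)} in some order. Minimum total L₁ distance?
54
(one optimal route: (-6, -1, 4) → (-3, -8, -1) → (3, -4, 3) → (2, -2, -5) → (-1, 8, -6))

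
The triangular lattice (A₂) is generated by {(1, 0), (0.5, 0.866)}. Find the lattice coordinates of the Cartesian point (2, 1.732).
b₁ + 2b₂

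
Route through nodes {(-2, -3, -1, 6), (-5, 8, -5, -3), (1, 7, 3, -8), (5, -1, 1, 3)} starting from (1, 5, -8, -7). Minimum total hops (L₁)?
75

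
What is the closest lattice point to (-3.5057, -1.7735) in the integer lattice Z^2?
(-4, -2)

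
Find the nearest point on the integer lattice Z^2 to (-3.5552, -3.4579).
(-4, -3)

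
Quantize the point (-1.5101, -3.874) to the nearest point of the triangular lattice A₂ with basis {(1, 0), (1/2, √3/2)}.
(-1.5, -4.33)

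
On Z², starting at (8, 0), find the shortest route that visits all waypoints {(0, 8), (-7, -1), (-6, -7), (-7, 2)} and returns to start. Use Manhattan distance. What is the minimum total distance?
60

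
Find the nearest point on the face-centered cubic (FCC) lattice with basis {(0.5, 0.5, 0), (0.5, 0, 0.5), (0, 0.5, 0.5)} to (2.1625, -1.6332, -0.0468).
(2.5, -1.5, 0)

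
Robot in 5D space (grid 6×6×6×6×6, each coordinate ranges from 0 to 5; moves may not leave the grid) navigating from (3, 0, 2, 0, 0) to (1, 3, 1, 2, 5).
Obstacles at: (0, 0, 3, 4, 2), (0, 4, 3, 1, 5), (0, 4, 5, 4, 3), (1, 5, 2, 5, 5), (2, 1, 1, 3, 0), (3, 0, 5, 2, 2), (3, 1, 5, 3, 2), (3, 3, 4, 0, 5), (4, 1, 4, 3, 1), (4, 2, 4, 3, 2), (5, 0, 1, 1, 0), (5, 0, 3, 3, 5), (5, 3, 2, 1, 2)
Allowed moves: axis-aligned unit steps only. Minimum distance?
13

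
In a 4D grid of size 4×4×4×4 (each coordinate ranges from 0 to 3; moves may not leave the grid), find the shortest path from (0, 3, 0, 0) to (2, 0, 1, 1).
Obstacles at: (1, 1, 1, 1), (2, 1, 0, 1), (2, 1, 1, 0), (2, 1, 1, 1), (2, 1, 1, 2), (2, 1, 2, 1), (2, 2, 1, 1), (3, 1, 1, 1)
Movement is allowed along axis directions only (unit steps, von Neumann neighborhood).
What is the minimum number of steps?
7
(one shortest path: (0, 3, 0, 0) → (1, 3, 0, 0) → (2, 3, 0, 0) → (2, 2, 0, 0) → (2, 1, 0, 0) → (2, 0, 0, 0) → (2, 0, 1, 0) → (2, 0, 1, 1))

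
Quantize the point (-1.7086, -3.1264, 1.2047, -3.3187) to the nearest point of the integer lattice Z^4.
(-2, -3, 1, -3)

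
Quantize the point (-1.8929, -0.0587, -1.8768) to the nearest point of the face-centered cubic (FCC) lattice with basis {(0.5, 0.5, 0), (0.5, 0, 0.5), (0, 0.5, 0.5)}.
(-2, 0, -2)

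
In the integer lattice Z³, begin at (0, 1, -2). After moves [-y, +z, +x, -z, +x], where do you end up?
(2, 0, -2)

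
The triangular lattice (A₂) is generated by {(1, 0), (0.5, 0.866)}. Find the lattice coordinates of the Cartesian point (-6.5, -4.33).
-4b₁ - 5b₂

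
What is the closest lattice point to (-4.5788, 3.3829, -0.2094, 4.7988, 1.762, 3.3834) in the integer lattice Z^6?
(-5, 3, 0, 5, 2, 3)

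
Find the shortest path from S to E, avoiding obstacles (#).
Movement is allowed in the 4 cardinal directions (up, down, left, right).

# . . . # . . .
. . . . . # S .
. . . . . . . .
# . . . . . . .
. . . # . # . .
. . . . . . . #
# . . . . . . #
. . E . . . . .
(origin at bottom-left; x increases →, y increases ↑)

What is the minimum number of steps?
10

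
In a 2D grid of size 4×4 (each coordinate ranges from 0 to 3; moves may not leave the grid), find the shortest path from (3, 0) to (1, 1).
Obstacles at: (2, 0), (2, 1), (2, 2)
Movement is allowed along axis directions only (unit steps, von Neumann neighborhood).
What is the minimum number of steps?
7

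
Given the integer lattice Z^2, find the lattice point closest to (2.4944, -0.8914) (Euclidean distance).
(2, -1)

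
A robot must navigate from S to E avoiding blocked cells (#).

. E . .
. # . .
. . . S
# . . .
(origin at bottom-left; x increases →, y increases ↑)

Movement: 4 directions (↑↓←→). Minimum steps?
4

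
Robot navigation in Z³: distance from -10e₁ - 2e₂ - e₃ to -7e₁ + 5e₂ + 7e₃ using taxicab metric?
18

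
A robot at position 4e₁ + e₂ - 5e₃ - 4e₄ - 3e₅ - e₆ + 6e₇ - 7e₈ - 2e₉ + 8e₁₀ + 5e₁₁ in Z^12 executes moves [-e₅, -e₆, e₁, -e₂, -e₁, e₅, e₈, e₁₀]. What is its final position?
(4, 0, -5, -4, -3, -2, 6, -6, -2, 9, 5, 0)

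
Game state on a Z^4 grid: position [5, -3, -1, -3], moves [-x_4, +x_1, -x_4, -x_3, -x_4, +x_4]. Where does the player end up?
(6, -3, -2, -5)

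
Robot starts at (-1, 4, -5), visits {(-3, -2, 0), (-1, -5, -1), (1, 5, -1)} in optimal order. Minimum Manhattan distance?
25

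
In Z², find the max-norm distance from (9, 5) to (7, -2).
7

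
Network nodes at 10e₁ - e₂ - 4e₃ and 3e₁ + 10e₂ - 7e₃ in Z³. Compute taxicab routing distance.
21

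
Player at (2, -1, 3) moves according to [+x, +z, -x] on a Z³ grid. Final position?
(2, -1, 4)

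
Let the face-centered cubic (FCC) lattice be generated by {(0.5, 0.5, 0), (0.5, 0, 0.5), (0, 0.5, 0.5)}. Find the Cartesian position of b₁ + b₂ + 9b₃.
(1, 5, 5)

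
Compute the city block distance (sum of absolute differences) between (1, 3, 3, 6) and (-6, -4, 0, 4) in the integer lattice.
19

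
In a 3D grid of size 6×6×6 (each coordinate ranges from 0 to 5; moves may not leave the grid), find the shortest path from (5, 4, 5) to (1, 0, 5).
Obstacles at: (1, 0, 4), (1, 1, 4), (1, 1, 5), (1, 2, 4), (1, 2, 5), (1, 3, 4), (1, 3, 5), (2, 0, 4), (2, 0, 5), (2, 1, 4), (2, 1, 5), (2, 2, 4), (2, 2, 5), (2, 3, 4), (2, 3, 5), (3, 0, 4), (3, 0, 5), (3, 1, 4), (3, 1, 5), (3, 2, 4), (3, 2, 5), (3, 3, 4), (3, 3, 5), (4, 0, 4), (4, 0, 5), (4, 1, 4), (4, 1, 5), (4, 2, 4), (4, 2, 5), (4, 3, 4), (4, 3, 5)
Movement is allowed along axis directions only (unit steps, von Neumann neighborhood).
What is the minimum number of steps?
10
(one shortest path: (5, 4, 5) → (4, 4, 5) → (3, 4, 5) → (2, 4, 5) → (1, 4, 5) → (0, 4, 5) → (0, 3, 5) → (0, 2, 5) → (0, 1, 5) → (0, 0, 5) → (1, 0, 5))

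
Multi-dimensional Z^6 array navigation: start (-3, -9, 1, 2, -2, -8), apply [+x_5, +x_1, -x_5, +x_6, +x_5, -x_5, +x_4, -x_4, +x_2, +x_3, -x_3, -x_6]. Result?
(-2, -8, 1, 2, -2, -8)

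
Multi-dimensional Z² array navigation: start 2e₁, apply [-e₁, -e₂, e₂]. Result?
(1, 0)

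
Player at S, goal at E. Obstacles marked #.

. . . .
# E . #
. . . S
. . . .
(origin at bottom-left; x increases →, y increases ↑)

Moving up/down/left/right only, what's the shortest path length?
3
(one shortest path: (3, 1) → (2, 1) → (1, 1) → (1, 2))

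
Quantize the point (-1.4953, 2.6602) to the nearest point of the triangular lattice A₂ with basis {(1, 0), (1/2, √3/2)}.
(-1.5, 2.598)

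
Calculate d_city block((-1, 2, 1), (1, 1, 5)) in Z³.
7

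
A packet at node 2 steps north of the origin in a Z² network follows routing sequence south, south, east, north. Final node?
(1, 1)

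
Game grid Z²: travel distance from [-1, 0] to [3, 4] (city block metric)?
8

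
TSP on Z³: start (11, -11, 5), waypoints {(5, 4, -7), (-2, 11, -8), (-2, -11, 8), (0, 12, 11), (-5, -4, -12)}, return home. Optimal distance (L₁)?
144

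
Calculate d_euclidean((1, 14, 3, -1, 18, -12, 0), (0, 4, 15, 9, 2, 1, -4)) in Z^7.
28.0357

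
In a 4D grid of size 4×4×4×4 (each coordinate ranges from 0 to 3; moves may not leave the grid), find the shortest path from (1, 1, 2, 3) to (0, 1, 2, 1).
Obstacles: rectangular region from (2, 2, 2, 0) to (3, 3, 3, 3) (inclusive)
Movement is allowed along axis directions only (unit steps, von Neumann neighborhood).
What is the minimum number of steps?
3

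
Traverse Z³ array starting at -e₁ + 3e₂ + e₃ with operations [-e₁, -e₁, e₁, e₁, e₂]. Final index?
(-1, 4, 1)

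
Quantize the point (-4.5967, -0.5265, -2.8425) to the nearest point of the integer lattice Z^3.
(-5, -1, -3)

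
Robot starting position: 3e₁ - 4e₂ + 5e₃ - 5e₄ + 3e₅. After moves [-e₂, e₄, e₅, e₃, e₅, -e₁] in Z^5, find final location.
(2, -5, 6, -4, 5)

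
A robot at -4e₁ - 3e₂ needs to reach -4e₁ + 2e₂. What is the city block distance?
5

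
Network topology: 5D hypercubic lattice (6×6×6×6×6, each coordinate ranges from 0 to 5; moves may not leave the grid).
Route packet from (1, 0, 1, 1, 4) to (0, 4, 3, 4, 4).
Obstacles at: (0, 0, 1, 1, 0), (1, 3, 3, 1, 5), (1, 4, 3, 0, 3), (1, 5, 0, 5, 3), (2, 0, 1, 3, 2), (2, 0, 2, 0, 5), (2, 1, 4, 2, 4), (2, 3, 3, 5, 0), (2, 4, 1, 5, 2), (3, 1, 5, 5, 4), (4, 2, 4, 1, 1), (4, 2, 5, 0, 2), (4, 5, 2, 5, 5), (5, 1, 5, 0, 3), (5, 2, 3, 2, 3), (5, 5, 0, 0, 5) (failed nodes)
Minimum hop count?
10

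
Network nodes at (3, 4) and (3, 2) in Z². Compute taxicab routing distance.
2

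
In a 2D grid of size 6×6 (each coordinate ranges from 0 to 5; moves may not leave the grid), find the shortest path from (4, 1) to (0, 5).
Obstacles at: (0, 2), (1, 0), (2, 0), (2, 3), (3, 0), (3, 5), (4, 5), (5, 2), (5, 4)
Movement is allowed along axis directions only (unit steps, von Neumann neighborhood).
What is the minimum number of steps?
8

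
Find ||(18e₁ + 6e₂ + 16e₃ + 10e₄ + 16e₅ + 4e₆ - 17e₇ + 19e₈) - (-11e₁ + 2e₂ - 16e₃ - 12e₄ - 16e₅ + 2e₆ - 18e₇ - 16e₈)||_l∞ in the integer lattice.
35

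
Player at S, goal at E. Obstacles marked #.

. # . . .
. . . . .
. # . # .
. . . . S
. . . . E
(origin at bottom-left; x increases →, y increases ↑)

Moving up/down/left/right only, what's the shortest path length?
1
(one shortest path: (4, 1) → (4, 0))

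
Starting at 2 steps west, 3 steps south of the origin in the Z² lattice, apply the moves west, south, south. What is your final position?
(-3, -5)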